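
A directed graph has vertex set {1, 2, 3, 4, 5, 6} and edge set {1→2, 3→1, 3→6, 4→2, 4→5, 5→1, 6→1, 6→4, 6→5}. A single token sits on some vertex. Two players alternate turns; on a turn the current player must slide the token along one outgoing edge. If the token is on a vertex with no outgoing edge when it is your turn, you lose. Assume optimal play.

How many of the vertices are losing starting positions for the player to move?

3

Work bottom-up. With no move the player to move loses. Otherwise the position is W if at least one move leads to an L position for the opponent, and L if every move leads to a W.
Every edge goes from a vertex to one that appears earlier in the order 2, 1, 5, 4, 6, 3, so processing vertices in that order labels each vertex after all of its successors.
2: no outgoing edge → L
1: reaches L-position 2 → W
5: only reaches 1(W), which is W → L
4: reaches L-position 5 → W
6: reaches L-position 5 → W
3: only reaches 6(W), 1(W), all W → L
The L vertices are 2, 3, 5; that is 3 in all.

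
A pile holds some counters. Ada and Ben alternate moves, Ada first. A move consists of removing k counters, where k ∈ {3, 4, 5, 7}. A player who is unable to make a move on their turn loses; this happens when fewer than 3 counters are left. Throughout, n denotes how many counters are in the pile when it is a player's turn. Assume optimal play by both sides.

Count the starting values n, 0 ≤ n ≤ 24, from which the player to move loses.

Use the standard recursion: the mover loses at a terminal position; elsewhere, the mover wins exactly when some move hands the opponent an L position.
n=0: no move → L
n=1: no move → L
n=2: no move → L
n=3: →0(L), so W
n=4: →1(L), so W
n=5: →2(L), so W
n=6: →2(L), so W
n=7: →2(L), so W
n=8: →1(L), so W
n=9: →2(L), so W
n=10: →7(W), 6(W), 5(W), 3(W) — all W, so L
n=11: →8(W), 7(W), 6(W), 4(W) — all W, so L
n=12: →9(W), 8(W), 7(W), 5(W) — all W, so L
n=13: →10(L), so W
n=14: →11(L), so W
n=15: →12(L), so W
n=16: →12(L), so W
n=17: →12(L), so W
n=18: →11(L), so W
n=19: →12(L), so W
n=20: →17(W), 16(W), 15(W), 13(W) — all W, so L
n=21: →18(W), 17(W), 16(W), 14(W) — all W, so L
n=22: →19(W), 18(W), 17(W), 15(W) — all W, so L
n=23: →20(L), so W
n=24: →21(L), so W
L entries with 0 ≤ n ≤ 24: n = 0, 1, 2, 10, 11, 12, 20, 21, 22; that makes 9.

9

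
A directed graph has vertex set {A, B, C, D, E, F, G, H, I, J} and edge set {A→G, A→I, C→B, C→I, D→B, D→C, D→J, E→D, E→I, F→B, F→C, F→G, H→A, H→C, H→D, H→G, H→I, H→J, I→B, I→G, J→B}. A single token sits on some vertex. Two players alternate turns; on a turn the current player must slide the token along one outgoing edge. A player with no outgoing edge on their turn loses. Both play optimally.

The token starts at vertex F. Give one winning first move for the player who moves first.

Label each position W (a win for the player to move) or L (a loss). A position with no legal move is L; any other position is W exactly when some move reaches an L, and L when every move reaches a W.
Every edge goes from a vertex to one that appears earlier in the order B, G, J, I, C, D, F, E, A, H, so processing vertices in that order labels each vertex after all of its successors.
B: no outgoing edge → L
G: no outgoing edge → L
J: W (go to B, an L position)
I: W (go to G, an L position)
C: W (go to B, an L position)
D: W (go to B, an L position)
F: W (go to G, an L position)
E: L (options D(W), I(W) are all W)
A: W (go to G, an L position)
H: W (go to G, an L position)
From F, the L positions reachable in one move are: G, B. Any move reaching one of these is winning.

Move to G.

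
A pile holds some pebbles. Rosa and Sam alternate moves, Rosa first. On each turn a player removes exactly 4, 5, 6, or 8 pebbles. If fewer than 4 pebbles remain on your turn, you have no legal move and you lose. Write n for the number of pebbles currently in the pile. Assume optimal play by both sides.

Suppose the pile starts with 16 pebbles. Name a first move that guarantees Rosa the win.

Remove 4, leaving 12.

Classify positions by backward induction: terminal positions (no move available) are L. From any other position, the mover wins iff some move reaches an L.
n=0: no move → L
n=1: no move → L
n=2: no move → L
n=3: no move → L
n=4: →0(L), so W
n=5: →1(L), so W
n=6: →2(L), so W
n=7: →3(L), so W
n=8: →3(L), so W
n=9: →3(L), so W
n=10: →2(L), so W
n=11: →3(L), so W
n=12: →8(W), 7(W), 6(W), 4(W) — all W, so L
n=13: →9(W), 8(W), 7(W), 5(W) — all W, so L
n=14: →10(W), 9(W), 8(W), 6(W) — all W, so L
n=15: →11(W), 10(W), 9(W), 7(W) — all W, so L
n=16: →12(L), so W
From 16, the L positions reachable in one move are: 12.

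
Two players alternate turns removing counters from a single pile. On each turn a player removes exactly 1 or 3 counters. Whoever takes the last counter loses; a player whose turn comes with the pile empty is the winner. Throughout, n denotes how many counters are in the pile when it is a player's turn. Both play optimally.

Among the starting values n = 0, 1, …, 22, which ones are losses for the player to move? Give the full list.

Work bottom-up. With no move the player to move wins. Otherwise the position is W if at least one move leads to an L position for the opponent, and L if every move leads to a W.
n=0: no move; the opponent has just taken the last counter and therefore loses → W
n=1: L (sole option 0(W) is W)
n=2: W (go to 1, an L position)
n=3: L (options 2(W), 0(W) are all W)
n=4: W (go to 3, an L position)
n=5: L (options 4(W), 2(W) are all W)
n=6: W (go to 5, an L position)
n=7: L (options 6(W), 4(W) are all W)
n=8: W (go to 7, an L position)
n=9: L (options 8(W), 6(W) are all W)
n=10: W (go to 9, an L position)
n=11: L (options 10(W), 8(W) are all W)
n=12: W (go to 11, an L position)
n=13: L (options 12(W), 10(W) are all W)
n=14: W (go to 13, an L position)
n=15: L (options 14(W), 12(W) are all W)
n=16: W (go to 15, an L position)
n=17: L (options 16(W), 14(W) are all W)
n=18: W (go to 17, an L position)
n=19: L (options 18(W), 16(W) are all W)
n=20: W (go to 19, an L position)
n=21: L (options 20(W), 18(W) are all W)
n=22: W (go to 21, an L position)
The losing starting values of n are exactly the entries labelled L in this table (11 of them).

1, 3, 5, 7, 9, 11, 13, 15, 17, 19, 21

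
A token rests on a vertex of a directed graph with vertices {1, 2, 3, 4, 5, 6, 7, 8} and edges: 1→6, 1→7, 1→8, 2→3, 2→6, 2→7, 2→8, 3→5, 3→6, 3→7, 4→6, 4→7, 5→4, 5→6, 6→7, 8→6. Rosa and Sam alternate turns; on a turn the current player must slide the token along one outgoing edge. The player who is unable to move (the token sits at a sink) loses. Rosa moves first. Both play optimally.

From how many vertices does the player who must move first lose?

3

Classify positions by backward induction: terminal positions (no move available) are L. From any other position, the mover wins iff some move reaches an L.
Every edge goes from a vertex to one that appears earlier in the order 7, 6, 4, 5, 8, 3, 2, 1, so processing vertices in that order labels each vertex after all of its successors.
7: no outgoing edge → L
6: can move to 7, which is L ⇒ W
4: can move to 7, which is L ⇒ W
5: moves to 4(W), 6(W); every one is W ⇒ L
8: the only move is to 6(W), a W ⇒ L
3: can move to 5, which is L ⇒ W
2: can move to 8, which is L ⇒ W
1: can move to 8, which is L ⇒ W
The L vertices are 5, 7, 8; that is 3 in all.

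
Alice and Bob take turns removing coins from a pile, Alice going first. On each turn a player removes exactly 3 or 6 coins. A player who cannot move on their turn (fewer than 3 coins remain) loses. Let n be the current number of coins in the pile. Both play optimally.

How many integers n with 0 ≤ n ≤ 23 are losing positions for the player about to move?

9

Compute win/loss labels from the base case upward. A position with no move is L. Any other position is W if it can reach an L in one move, else L.
n=0: no move → L
n=1: no move → L
n=2: no move → L
n=3: can move to 0, which is L ⇒ W
n=4: can move to 1, which is L ⇒ W
n=5: can move to 2, which is L ⇒ W
n=6: can move to 0, which is L ⇒ W
n=7: can move to 1, which is L ⇒ W
n=8: can move to 2, which is L ⇒ W
n=9: moves to 6(W), 3(W); every one is W ⇒ L
n=10: moves to 7(W), 4(W); every one is W ⇒ L
n=11: moves to 8(W), 5(W); every one is W ⇒ L
n=12: can move to 9, which is L ⇒ W
n=13: can move to 10, which is L ⇒ W
n=14: can move to 11, which is L ⇒ W
n=15: can move to 9, which is L ⇒ W
n=16: can move to 10, which is L ⇒ W
n=17: can move to 11, which is L ⇒ W
n=18: moves to 15(W), 12(W); every one is W ⇒ L
n=19: moves to 16(W), 13(W); every one is W ⇒ L
n=20: moves to 17(W), 14(W); every one is W ⇒ L
n=21: can move to 18, which is L ⇒ W
n=22: can move to 19, which is L ⇒ W
n=23: can move to 20, which is L ⇒ W
L entries with 0 ≤ n ≤ 23: n = 0, 1, 2, 9, 10, 11, 18, 19, 20; that makes 9.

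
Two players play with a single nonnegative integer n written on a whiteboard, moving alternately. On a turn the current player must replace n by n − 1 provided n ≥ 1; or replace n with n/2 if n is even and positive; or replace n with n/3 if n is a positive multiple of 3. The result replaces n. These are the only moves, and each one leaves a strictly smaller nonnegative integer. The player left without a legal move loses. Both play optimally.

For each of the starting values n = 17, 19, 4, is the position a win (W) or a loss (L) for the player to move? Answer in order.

Positions with no move are L. A position that does have a move is losing for the player to move precisely when every available move leads to a winning position for the opponent. Fill in the labels:
n=0: no move → L
n=1: reaches L-position 0 → W
n=2: only reaches 1(W), which is W → L
n=3: reaches L-position 2 → W
n=4: reaches L-position 2 → W
n=5: only reaches 4(W), which is W → L
n=6: reaches L-position 2 → W
n=7: only reaches 6(W), which is W → L
n=8: reaches L-position 7 → W
n=9: only reaches 3(W), 8(W), all W → L
n=10: reaches L-position 5 → W
n=11: only reaches 10(W), which is W → L
n=12: reaches L-position 11 → W
n=13: only reaches 12(W), which is W → L
n=14: reaches L-position 7 → W
n=15: reaches L-position 5 → W
n=16: only reaches 8(W), 15(W), all W → L
n=17: reaches L-position 16 → W
n=18: reaches L-position 9 → W
n=19: only reaches 18(W), which is W → L

17: W, 19: L, 4: W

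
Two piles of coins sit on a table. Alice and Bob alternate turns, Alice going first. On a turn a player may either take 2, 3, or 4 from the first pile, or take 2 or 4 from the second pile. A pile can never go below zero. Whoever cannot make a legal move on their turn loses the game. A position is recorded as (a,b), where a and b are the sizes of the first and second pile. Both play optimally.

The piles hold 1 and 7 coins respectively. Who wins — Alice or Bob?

Bob wins.

Label each position W (a win for the player to move) or L (a loss). A position with no legal move is L; any other position is W exactly when some move reaches an L, and L when every move reaches a W.
No move ever increases a pile, so every position that can arise here has a ≤ 1 and b ≤ 7; it is enough to label the cells with 0 ≤ a ≤ 1 and 0 ≤ b ≤ 7.
Every move lowers a or b (never raises either), so fill the grid row by row in increasing a, and left to right within a row: each cell's successors are then already labelled.
      b=0  b=1  b=2  b=3  b=4  b=5  b=6  b=7
a=0:    L    L    W    W    W    W    L    L
a=1:    L    L    W    W    W    W    L    L
Cells with no legal move (terminal, hence L): (0,0), (0,1), (1,0), (1,1).
The remaining L cells, each justified by listing all of its moves:
(0,6): →(0,4)(W), (0,2)(W) — all W, so L
(0,7): →(0,5)(W), (0,3)(W) — all W, so L
(1,6): →(1,4)(W), (1,2)(W) — all W, so L
(1,7): →(1,5)(W), (1,3)(W) — all W, so L
Every other cell has at least one move into one of the L cells above, so it is W.
The starting position (1,7) is L: whatever Alice does, the opponent receives a W position.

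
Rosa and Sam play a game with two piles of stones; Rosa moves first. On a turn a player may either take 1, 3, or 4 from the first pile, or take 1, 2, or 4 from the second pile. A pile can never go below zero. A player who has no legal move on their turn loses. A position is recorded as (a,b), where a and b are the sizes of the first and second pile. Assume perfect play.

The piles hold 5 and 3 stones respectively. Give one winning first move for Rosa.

Work bottom-up. With no move the player to move loses. Otherwise the position is W if at least one move leads to an L position for the opponent, and L if every move leads to a W.
No move ever increases a pile, so every position that can arise here has a ≤ 5 and b ≤ 3; it is enough to label the cells with 0 ≤ a ≤ 5 and 0 ≤ b ≤ 3.
Every move lowers a or b (never raises either), so fill the grid row by row in increasing a, and left to right within a row: each cell's successors are then already labelled.
      b=0  b=1  b=2  b=3
a=0:    L    W    W    L
a=1:    W    L    W    W
a=2:    L    W    W    L
a=3:    W    L    W    W
a=4:    W    W    L    W
a=5:    W    W    W    W
Cells with no legal move (terminal, hence L): (0,0).
The remaining L cells, each justified by listing all of its moves:
(0,3): only reaches (0,2)(W), (0,1)(W), all W → L
(1,1): only reaches (0,1)(W), (1,0)(W), all W → L
(2,0): only reaches (1,0)(W), which is W → L
(2,3): only reaches (1,3)(W), (2,2)(W), (2,1)(W), all W → L
(3,1): only reaches (2,1)(W), (0,1)(W), (3,0)(W), all W → L
(4,2): only reaches (3,2)(W), (1,2)(W), (0,2)(W), (4,1)(W), (4,0)(W), all W → L
Every other cell has at least one move into one of the L cells above, so it is W.
From (5,3), the L positions reachable in one move are: (2,3).

Move to (2,3).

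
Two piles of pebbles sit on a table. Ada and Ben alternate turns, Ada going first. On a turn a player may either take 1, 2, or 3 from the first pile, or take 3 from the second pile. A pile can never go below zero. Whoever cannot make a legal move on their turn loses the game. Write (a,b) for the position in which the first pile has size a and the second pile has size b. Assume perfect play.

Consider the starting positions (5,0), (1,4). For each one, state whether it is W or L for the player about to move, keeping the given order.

(5,0): W, (1,4): L

Use the standard recursion: the mover loses at a terminal position; elsewhere, the mover wins exactly when some move hands the opponent an L position.
No move ever increases a pile, so every position that can arise here has a ≤ 5 and b ≤ 4; it is enough to label the cells with 0 ≤ a ≤ 5 and 0 ≤ b ≤ 4.
Every move lowers a or b (never raises either), so fill the grid row by row in increasing a, and left to right within a row: each cell's successors are then already labelled.
      b=0  b=1  b=2  b=3  b=4
a=0:    L    L    L    W    W
a=1:    W    W    W    L    L
a=2:    W    W    W    W    W
a=3:    W    W    W    W    W
a=4:    L    L    L    W    W
a=5:    W    W    W    L    L
Cells with no legal move (terminal, hence L): (0,0), (0,1), (0,2).
The remaining L cells, each justified by listing all of its moves:
(1,3): →(0,3)(W), (1,0)(W) — all W, so L
(1,4): →(0,4)(W), (1,1)(W) — all W, so L
(4,0): →(3,0)(W), (2,0)(W), (1,0)(W) — all W, so L
(4,1): →(3,1)(W), (2,1)(W), (1,1)(W) — all W, so L
(4,2): →(3,2)(W), (2,2)(W), (1,2)(W) — all W, so L
(5,3): →(4,3)(W), (3,3)(W), (2,3)(W), (5,0)(W) — all W, so L
(5,4): →(4,4)(W), (3,4)(W), (2,4)(W), (5,1)(W) — all W, so L
Every other cell has at least one move into one of the L cells above, so it is W.
(5,0): the move to (4,0) reaches an L cell, so W
(1,4): one of the L cells justified above, so L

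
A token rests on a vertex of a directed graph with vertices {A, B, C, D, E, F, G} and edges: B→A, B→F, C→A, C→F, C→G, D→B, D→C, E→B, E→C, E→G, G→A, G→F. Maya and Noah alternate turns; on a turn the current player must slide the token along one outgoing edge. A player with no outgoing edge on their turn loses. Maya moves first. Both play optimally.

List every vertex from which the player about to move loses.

Label each position W (a win for the player to move) or L (a loss). A position with no legal move is L; any other position is W exactly when some move reaches an L, and L when every move reaches a W.
Every edge goes from a vertex to one that appears earlier in the order A, F, G, B, C, E, D, so processing vertices in that order labels each vertex after all of its successors.
A: no outgoing edge → L
F: no outgoing edge → L
G: →F(L), so W
B: →F(L), so W
C: →F(L), so W
E: →C(W), B(W), G(W) — all W, so L
D: →C(W), B(W) — all W, so L
The losing starting vertices are exactly the entries labelled L in this table (4 of them).

A, D, E, F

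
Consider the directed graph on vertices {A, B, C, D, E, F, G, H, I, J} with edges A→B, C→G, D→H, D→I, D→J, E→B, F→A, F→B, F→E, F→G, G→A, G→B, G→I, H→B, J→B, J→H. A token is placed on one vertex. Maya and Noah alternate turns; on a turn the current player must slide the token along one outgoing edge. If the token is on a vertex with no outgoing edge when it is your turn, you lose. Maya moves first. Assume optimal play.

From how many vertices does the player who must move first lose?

3

Classify positions by backward induction: terminal positions (no move available) are L. From any other position, the mover wins iff some move reaches an L.
Every edge goes from a vertex to one that appears earlier in the order B, I, A, G, E, H, F, J, D, C, so processing vertices in that order labels each vertex after all of its successors.
B: no outgoing edge → L
I: no outgoing edge → L
A: →B(L), so W
G: →I(L), so W
E: →B(L), so W
H: →B(L), so W
F: →B(L), so W
J: →B(L), so W
D: →I(L), so W
C: →G(W) only, which is W, so L
The L vertices are B, C, I; that is 3 in all.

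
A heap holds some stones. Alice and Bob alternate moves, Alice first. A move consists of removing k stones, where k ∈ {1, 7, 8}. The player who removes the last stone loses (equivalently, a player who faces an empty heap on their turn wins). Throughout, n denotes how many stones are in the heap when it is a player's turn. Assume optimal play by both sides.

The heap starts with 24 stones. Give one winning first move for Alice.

Remove 8, leaving 16.

Classify positions by backward induction: terminal positions (no move available) are W. From any other position, the mover wins iff some move reaches an L.
n=0: no move; the opponent has just taken the last stone and therefore loses → W
n=1: →0(W) only, which is W, so L
n=2: →1(L), so W
n=3: →2(W) only, which is W, so L
n=4: →3(L), so W
n=5: →4(W) only, which is W, so L
n=6: →5(L), so W
n=7: →6(W), 0(W) — all W, so L
n=8: →7(L), so W
n=9: →1(L), so W
n=10: →3(L), so W
n=11: →3(L), so W
n=12: →5(L), so W
n=13: →5(L), so W
n=14: →7(L), so W
n=15: →7(L), so W
n=16: →15(W), 9(W), 8(W) — all W, so L
n=17: →16(L), so W
n=18: →17(W), 11(W), 10(W) — all W, so L
n=19: →18(L), so W
n=20: →19(W), 13(W), 12(W) — all W, so L
n=21: →20(L), so W
n=22: →21(W), 15(W), 14(W) — all W, so L
n=23: →22(L), so W
n=24: →16(L), so W
From 24, the L positions reachable in one move are: 16.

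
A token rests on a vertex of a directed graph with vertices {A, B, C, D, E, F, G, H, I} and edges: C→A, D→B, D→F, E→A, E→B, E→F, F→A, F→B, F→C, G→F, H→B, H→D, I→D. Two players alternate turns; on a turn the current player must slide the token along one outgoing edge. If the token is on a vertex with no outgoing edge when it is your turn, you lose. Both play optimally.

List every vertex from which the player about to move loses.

Label each position W (a win for the player to move) or L (a loss). A position with no legal move is L; any other position is W exactly when some move reaches an L, and L when every move reaches a W.
Every edge goes from a vertex to one that appears earlier in the order A, B, C, F, D, E, I, G, H, so processing vertices in that order labels each vertex after all of its successors.
A: no outgoing edge → L
B: no outgoing edge → L
C: W (go to A, an L position)
F: W (go to B, an L position)
D: W (go to B, an L position)
E: W (go to B, an L position)
I: L (sole option D(W) is W)
G: L (sole option F(W) is W)
H: W (go to B, an L position)
Reading off the rows marked L gives the requested list; there are 4 such vertices.

A, B, G, I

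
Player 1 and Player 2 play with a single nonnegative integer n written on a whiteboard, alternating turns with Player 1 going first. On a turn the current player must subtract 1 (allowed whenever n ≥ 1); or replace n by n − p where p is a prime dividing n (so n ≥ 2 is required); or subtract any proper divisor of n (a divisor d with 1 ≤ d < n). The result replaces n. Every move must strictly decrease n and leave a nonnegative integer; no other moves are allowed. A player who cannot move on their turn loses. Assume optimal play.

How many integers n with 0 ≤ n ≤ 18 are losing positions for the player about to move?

4

Compute win/loss labels from the base case upward. A position with no move is L. Any other position is W if it can reach an L in one move, else L.
n=0: no move → L
n=1: reaches L-position 0 → W
n=2: reaches L-position 0 → W
n=3: reaches L-position 0 → W
n=4: only reaches 2(W), 3(W), all W → L
n=5: reaches L-position 0 → W
n=6: reaches L-position 4 → W
n=7: reaches L-position 0 → W
n=8: reaches L-position 4 → W
n=9: only reaches 6(W), 8(W), all W → L
n=10: reaches L-position 9 → W
n=11: reaches L-position 0 → W
n=12: reaches L-position 9 → W
n=13: reaches L-position 0 → W
n=14: only reaches 7(W), 12(W), 13(W), all W → L
n=15: reaches L-position 14 → W
n=16: reaches L-position 14 → W
n=17: reaches L-position 0 → W
n=18: reaches L-position 9 → W
L entries with 0 ≤ n ≤ 18: n = 0, 4, 9, 14; that makes 4.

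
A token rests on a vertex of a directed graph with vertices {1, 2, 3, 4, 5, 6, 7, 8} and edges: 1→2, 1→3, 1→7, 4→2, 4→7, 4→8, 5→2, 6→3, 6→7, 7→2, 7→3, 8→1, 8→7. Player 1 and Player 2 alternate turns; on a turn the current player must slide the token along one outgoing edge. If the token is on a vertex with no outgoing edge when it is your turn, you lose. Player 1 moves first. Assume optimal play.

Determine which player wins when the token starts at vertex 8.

Player 2 wins.

Build the W/L table. Terminal = L. A non-terminal position is W if it has a move to some L; otherwise it is L.
Every edge goes from a vertex to one that appears earlier in the order 3, 2, 7, 1, 6, 8, 4, 5, so processing vertices in that order labels each vertex after all of its successors.
3: no outgoing edge → L
2: no outgoing edge → L
7: →2(L), so W
1: →2(L), so W
6: →3(L), so W
8: →1(W), 7(W) — all W, so L
4: →8(L), so W
5: →2(L), so W
Every move from 8 reaches a W position, so the mover loses.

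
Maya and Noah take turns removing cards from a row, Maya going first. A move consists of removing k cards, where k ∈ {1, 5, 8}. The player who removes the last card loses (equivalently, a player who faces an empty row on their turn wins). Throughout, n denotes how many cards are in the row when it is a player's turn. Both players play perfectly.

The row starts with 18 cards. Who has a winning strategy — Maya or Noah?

Build the W/L table. Terminal = W. A non-terminal position is W if it has a move to some L; otherwise it is L.
n=0: no move; the opponent has just taken the last card and therefore loses → W
n=1: L (sole option 0(W) is W)
n=2: W (go to 1, an L position)
n=3: L (sole option 2(W) is W)
n=4: W (go to 3, an L position)
n=5: L (options 4(W), 0(W) are all W)
n=6: W (go to 5, an L position)
n=7: L (options 6(W), 2(W) are all W)
n=8: W (go to 7, an L position)
n=9: W (go to 1, an L position)
n=10: W (go to 5, an L position)
n=11: W (go to 3, an L position)
n=12: W (go to 7, an L position)
n=13: W (go to 5, an L position)
n=14: L (options 13(W), 9(W), 6(W) are all W)
n=15: W (go to 14, an L position)
n=16: L (options 15(W), 11(W), 8(W) are all W)
n=17: W (go to 16, an L position)
n=18: L (options 17(W), 13(W), 10(W) are all W)
The starting position 18 is L: whatever Maya does, the opponent receives a W position.

Noah wins.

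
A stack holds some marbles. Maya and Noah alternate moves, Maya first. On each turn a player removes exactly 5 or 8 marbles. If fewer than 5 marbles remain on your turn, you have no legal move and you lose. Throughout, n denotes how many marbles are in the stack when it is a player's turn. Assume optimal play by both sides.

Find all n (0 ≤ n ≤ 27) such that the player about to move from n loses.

0, 1, 2, 3, 4, 13, 14, 15, 16, 17, 26, 27

Positions with no move are L. A position that does have a move is losing for the player to move precisely when every available move leads to a winning position for the opponent. Fill in the labels:
n=0: no move → L
n=1: no move → L
n=2: no move → L
n=3: no move → L
n=4: no move → L
n=5: can move to 0, which is L ⇒ W
n=6: can move to 1, which is L ⇒ W
n=7: can move to 2, which is L ⇒ W
n=8: can move to 3, which is L ⇒ W
n=9: can move to 4, which is L ⇒ W
n=10: can move to 2, which is L ⇒ W
n=11: can move to 3, which is L ⇒ W
n=12: can move to 4, which is L ⇒ W
n=13: moves to 8(W), 5(W); every one is W ⇒ L
n=14: moves to 9(W), 6(W); every one is W ⇒ L
n=15: moves to 10(W), 7(W); every one is W ⇒ L
n=16: moves to 11(W), 8(W); every one is W ⇒ L
n=17: moves to 12(W), 9(W); every one is W ⇒ L
n=18: can move to 13, which is L ⇒ W
n=19: can move to 14, which is L ⇒ W
n=20: can move to 15, which is L ⇒ W
n=21: can move to 16, which is L ⇒ W
n=22: can move to 17, which is L ⇒ W
n=23: can move to 15, which is L ⇒ W
n=24: can move to 16, which is L ⇒ W
n=25: can move to 17, which is L ⇒ W
n=26: moves to 21(W), 18(W); every one is W ⇒ L
n=27: moves to 22(W), 19(W); every one is W ⇒ L
The losing starting values of n are exactly the entries labelled L in this table (12 of them).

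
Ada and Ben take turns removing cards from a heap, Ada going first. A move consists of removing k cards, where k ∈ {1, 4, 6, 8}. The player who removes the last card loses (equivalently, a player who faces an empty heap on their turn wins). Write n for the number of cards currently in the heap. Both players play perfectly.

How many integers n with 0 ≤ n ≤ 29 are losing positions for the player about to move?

10

Classify positions by backward induction: terminal positions (no move available) are W. From any other position, the mover wins iff some move reaches an L.
n=0: no move; the opponent has just taken the last card and therefore loses → W
n=1: L (sole option 0(W) is W)
n=2: W (go to 1, an L position)
n=3: L (sole option 2(W) is W)
n=4: W (go to 3, an L position)
n=5: W (go to 1, an L position)
n=6: L (options 5(W), 2(W), 0(W) are all W)
n=7: W (go to 6, an L position)
n=8: L (options 7(W), 4(W), 2(W), 0(W) are all W)
n=9: W (go to 8, an L position)
n=10: W (go to 6, an L position)
n=11: W (go to 3, an L position)
n=12: W (go to 8, an L position)
n=13: L (options 12(W), 9(W), 7(W), 5(W) are all W)
n=14: W (go to 13, an L position)
n=15: L (options 14(W), 11(W), 9(W), 7(W) are all W)
n=16: W (go to 15, an L position)
n=17: W (go to 13, an L position)
n=18: L (options 17(W), 14(W), 12(W), 10(W) are all W)
n=19: W (go to 18, an L position)
n=20: L (options 19(W), 16(W), 14(W), 12(W) are all W)
n=21: W (go to 20, an L position)
n=22: W (go to 18, an L position)
n=23: W (go to 15, an L position)
n=24: W (go to 20, an L position)
n=25: L (options 24(W), 21(W), 19(W), 17(W) are all W)
n=26: W (go to 25, an L position)
n=27: L (options 26(W), 23(W), 21(W), 19(W) are all W)
n=28: W (go to 27, an L position)
n=29: W (go to 25, an L position)
L entries with 0 ≤ n ≤ 29: n = 1, 3, 6, 8, 13, 15, 18, 20, 25, 27; that makes 10.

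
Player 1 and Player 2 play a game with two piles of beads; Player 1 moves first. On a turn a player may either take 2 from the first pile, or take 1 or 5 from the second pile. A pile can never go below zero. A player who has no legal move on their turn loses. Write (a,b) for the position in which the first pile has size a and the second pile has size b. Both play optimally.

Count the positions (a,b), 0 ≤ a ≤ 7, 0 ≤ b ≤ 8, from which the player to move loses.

Compute win/loss labels from the base case upward. A position with no move is L. Any other position is W if it can reach an L in one move, else L.
Every move lowers a or b (never raises either), so fill the grid row by row in increasing a, and left to right within a row: each cell's successors are then already labelled.
      b=0  b=1  b=2  b=3  b=4  b=5  b=6  b=7  b=8
a=0:    L    W    L    W    L    W    L    W    L
a=1:    L    W    L    W    L    W    L    W    L
a=2:    W    L    W    L    W    L    W    L    W
a=3:    W    L    W    L    W    L    W    L    W
a=4:    L    W    L    W    L    W    L    W    L
a=5:    L    W    L    W    L    W    L    W    L
a=6:    W    L    W    L    W    L    W    L    W
a=7:    W    L    W    L    W    L    W    L    W
Cells with no legal move (terminal, hence L): (0,0), (1,0).
The remaining L cells, each justified by listing all of its moves:
(0,2): only reaches (0,1)(W), which is W → L
(0,4): only reaches (0,3)(W), which is W → L
(0,6): only reaches (0,5)(W), (0,1)(W), all W → L
(0,8): only reaches (0,7)(W), (0,3)(W), all W → L
(1,2): only reaches (1,1)(W), which is W → L
(1,4): only reaches (1,3)(W), which is W → L
(1,6): only reaches (1,5)(W), (1,1)(W), all W → L
(1,8): only reaches (1,7)(W), (1,3)(W), all W → L
(2,1): only reaches (0,1)(W), (2,0)(W), all W → L
(2,3): only reaches (0,3)(W), (2,2)(W), all W → L
(2,5): only reaches (0,5)(W), (2,4)(W), (2,0)(W), all W → L
(2,7): only reaches (0,7)(W), (2,6)(W), (2,2)(W), all W → L
(3,1): only reaches (1,1)(W), (3,0)(W), all W → L
(3,3): only reaches (1,3)(W), (3,2)(W), all W → L
(3,5): only reaches (1,5)(W), (3,4)(W), (3,0)(W), all W → L
(3,7): only reaches (1,7)(W), (3,6)(W), (3,2)(W), all W → L
(4,0): only reaches (2,0)(W), which is W → L
(4,2): only reaches (2,2)(W), (4,1)(W), all W → L
(4,4): only reaches (2,4)(W), (4,3)(W), all W → L
(4,6): only reaches (2,6)(W), (4,5)(W), (4,1)(W), all W → L
(4,8): only reaches (2,8)(W), (4,7)(W), (4,3)(W), all W → L
(5,0): only reaches (3,0)(W), which is W → L
(5,2): only reaches (3,2)(W), (5,1)(W), all W → L
(5,4): only reaches (3,4)(W), (5,3)(W), all W → L
(5,6): only reaches (3,6)(W), (5,5)(W), (5,1)(W), all W → L
(5,8): only reaches (3,8)(W), (5,7)(W), (5,3)(W), all W → L
(6,1): only reaches (4,1)(W), (6,0)(W), all W → L
(6,3): only reaches (4,3)(W), (6,2)(W), all W → L
(6,5): only reaches (4,5)(W), (6,4)(W), (6,0)(W), all W → L
(6,7): only reaches (4,7)(W), (6,6)(W), (6,2)(W), all W → L
(7,1): only reaches (5,1)(W), (7,0)(W), all W → L
(7,3): only reaches (5,3)(W), (7,2)(W), all W → L
(7,5): only reaches (5,5)(W), (7,4)(W), (7,0)(W), all W → L
(7,7): only reaches (5,7)(W), (7,6)(W), (7,2)(W), all W → L
Every other cell has at least one move into one of the L cells above, so it is W.
L cells per row: a=0: 5, a=1: 5, a=2: 4, a=3: 4, a=4: 5, a=5: 5, a=6: 4, a=7: 4; total 36.

36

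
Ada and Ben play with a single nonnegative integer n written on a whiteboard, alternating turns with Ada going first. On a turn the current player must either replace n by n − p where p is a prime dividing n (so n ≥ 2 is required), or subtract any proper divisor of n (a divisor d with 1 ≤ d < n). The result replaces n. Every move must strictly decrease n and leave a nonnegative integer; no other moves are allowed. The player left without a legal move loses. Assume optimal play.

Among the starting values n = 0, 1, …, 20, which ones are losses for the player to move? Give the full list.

0, 1, 4, 9, 14, 20

Label each position W (a win for the player to move) or L (a loss). A position with no legal move is L; any other position is W exactly when some move reaches an L, and L when every move reaches a W.
n=0: no move → L
n=1: no move → L
n=2: W (go to 0, an L position)
n=3: W (go to 0, an L position)
n=4: L (options 2(W), 3(W) are all W)
n=5: W (go to 0, an L position)
n=6: W (go to 4, an L position)
n=7: W (go to 0, an L position)
n=8: W (go to 4, an L position)
n=9: L (options 6(W), 8(W) are all W)
n=10: W (go to 9, an L position)
n=11: W (go to 0, an L position)
n=12: W (go to 9, an L position)
n=13: W (go to 0, an L position)
n=14: L (options 7(W), 12(W), 13(W) are all W)
n=15: W (go to 14, an L position)
n=16: W (go to 14, an L position)
n=17: W (go to 0, an L position)
n=18: W (go to 9, an L position)
n=19: W (go to 0, an L position)
n=20: L (options 10(W), 15(W), 16(W), 18(W), 19(W) are all W)
Reading off the rows marked L gives the requested list; there are 6 such values of n.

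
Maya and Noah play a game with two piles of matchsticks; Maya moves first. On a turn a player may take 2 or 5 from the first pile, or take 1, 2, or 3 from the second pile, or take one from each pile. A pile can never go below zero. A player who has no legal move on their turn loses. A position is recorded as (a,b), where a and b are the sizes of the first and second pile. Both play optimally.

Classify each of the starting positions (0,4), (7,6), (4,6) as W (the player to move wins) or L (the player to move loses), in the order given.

Work bottom-up. With no move the player to move loses. Otherwise the position is W if at least one move leads to an L position for the opponent, and L if every move leads to a W.
No move ever increases a pile, so every position that can arise here has a ≤ 7 and b ≤ 6; it is enough to label the cells with 0 ≤ a ≤ 7 and 0 ≤ b ≤ 6.
Every move lowers a or b (never raises either), so fill the grid row by row in increasing a, and left to right within a row: each cell's successors are then already labelled.
      b=0  b=1  b=2  b=3  b=4  b=5  b=6
a=0:    L    W    W    W    L    W    W
a=1:    L    W    W    W    L    W    W
a=2:    W    W    L    W    W    W    L
a=3:    W    L    W    W    W    L    W
a=4:    L    W    W    W    L    W    W
a=5:    W    W    L    W    W    W    L
a=6:    W    L    W    W    W    L    W
a=7:    L    W    W    W    L    W    W
Cells with no legal move (terminal, hence L): (0,0), (1,0).
The remaining L cells, each justified by listing all of its moves:
(0,4): →(0,3)(W), (0,2)(W), (0,1)(W) — all W, so L
(1,4): →(1,3)(W), (1,2)(W), (1,1)(W), (0,3)(W) — all W, so L
(2,2): →(0,2)(W), (2,1)(W), (2,0)(W), (1,1)(W) — all W, so L
(2,6): →(0,6)(W), (2,5)(W), (2,4)(W), (2,3)(W), (1,5)(W) — all W, so L
(3,1): →(1,1)(W), (3,0)(W), (2,0)(W) — all W, so L
(3,5): →(1,5)(W), (3,4)(W), (3,3)(W), (3,2)(W), (2,4)(W) — all W, so L
(4,0): →(2,0)(W) only, which is W, so L
(4,4): →(2,4)(W), (4,3)(W), (4,2)(W), (4,1)(W), (3,3)(W) — all W, so L
(5,2): →(3,2)(W), (0,2)(W), (5,1)(W), (5,0)(W), (4,1)(W) — all W, so L
(5,6): →(3,6)(W), (0,6)(W), (5,5)(W), (5,4)(W), (5,3)(W), (4,5)(W) — all W, so L
(6,1): →(4,1)(W), (1,1)(W), (6,0)(W), (5,0)(W) — all W, so L
(6,5): →(4,5)(W), (1,5)(W), (6,4)(W), (6,3)(W), (6,2)(W), (5,4)(W) — all W, so L
(7,0): →(5,0)(W), (2,0)(W) — all W, so L
(7,4): →(5,4)(W), (2,4)(W), (7,3)(W), (7,2)(W), (7,1)(W), (6,3)(W) — all W, so L
Every other cell has at least one move into one of the L cells above, so it is W.
(0,4): one of the L cells justified above, so L
(7,6): the move to (5,6) reaches an L cell, so W
(4,6): the move to (2,6) reaches an L cell, so W

(0,4): L, (7,6): W, (4,6): W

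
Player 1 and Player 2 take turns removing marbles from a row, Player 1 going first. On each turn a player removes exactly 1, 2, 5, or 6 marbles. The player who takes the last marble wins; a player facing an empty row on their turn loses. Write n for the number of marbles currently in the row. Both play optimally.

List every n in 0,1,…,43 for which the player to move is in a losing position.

0, 3, 7, 10, 14, 17, 21, 24, 28, 31, 35, 38, 42

Positions with no move are L. A position that does have a move is losing for the player to move precisely when every available move leads to a winning position for the opponent. Fill in the labels:
n=0: no move → L
n=1: reaches L-position 0 → W
n=2: reaches L-position 0 → W
n=3: only reaches 2(W), 1(W), all W → L
n=4: reaches L-position 3 → W
n=5: reaches L-position 3 → W
n=6: reaches L-position 0 → W
n=7: only reaches 6(W), 5(W), 2(W), 1(W), all W → L
n=8: reaches L-position 7 → W
n=9: reaches L-position 7 → W
n=10: only reaches 9(W), 8(W), 5(W), 4(W), all W → L
n=11: reaches L-position 10 → W
n=12: reaches L-position 10 → W
n=13: reaches L-position 7 → W
n=14: only reaches 13(W), 12(W), 9(W), 8(W), all W → L
n=15: reaches L-position 14 → W
n=16: reaches L-position 14 → W
n=17: only reaches 16(W), 15(W), 12(W), 11(W), all W → L
n=18: reaches L-position 17 → W
n=19: reaches L-position 17 → W
n=20: reaches L-position 14 → W
n=21: only reaches 20(W), 19(W), 16(W), 15(W), all W → L
n=22: reaches L-position 21 → W
n=23: reaches L-position 21 → W
n=24: only reaches 23(W), 22(W), 19(W), 18(W), all W → L
n=25: reaches L-position 24 → W
n=26: reaches L-position 24 → W
n=27: reaches L-position 21 → W
n=28: only reaches 27(W), 26(W), 23(W), 22(W), all W → L
n=29: reaches L-position 28 → W
n=30: reaches L-position 28 → W
n=31: only reaches 30(W), 29(W), 26(W), 25(W), all W → L
n=32: reaches L-position 31 → W
n=33: reaches L-position 31 → W
n=34: reaches L-position 28 → W
n=35: only reaches 34(W), 33(W), 30(W), 29(W), all W → L
n=36: reaches L-position 35 → W
n=37: reaches L-position 35 → W
n=38: only reaches 37(W), 36(W), 33(W), 32(W), all W → L
n=39: reaches L-position 38 → W
n=40: reaches L-position 38 → W
n=41: reaches L-position 35 → W
n=42: only reaches 41(W), 40(W), 37(W), 36(W), all W → L
n=43: reaches L-position 42 → W
Reading off the rows marked L gives the requested list; there are 13 such values of n.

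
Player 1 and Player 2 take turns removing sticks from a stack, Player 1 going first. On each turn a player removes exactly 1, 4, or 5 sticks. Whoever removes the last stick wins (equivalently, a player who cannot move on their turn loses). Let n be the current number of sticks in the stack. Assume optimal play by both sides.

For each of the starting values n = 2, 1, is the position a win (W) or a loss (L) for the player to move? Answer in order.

Positions with no move are L. A position that does have a move is losing for the player to move precisely when every available move leads to a winning position for the opponent. Fill in the labels:
n=0: no move → L
n=1: reaches L-position 0 → W
n=2: only reaches 1(W), which is W → L

2: L, 1: W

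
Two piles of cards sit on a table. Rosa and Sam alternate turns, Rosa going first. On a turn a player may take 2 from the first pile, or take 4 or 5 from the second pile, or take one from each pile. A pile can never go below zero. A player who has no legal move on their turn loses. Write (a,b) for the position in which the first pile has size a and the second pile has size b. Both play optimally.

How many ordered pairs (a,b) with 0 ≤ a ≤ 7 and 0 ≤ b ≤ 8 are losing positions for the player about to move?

29

Label each position W (a win for the player to move) or L (a loss). A position with no legal move is L; any other position is W exactly when some move reaches an L, and L when every move reaches a W.
Every move lowers a or b (never raises either), so fill the grid row by row in increasing a, and left to right within a row: each cell's successors are then already labelled.
      b=0  b=1  b=2  b=3  b=4  b=5  b=6  b=7  b=8
a=0:    L    L    L    L    W    W    W    W    W
a=1:    L    W    W    W    W    W    L    L    L
a=2:    W    W    W    W    L    L    L    W    W
a=3:    W    L    L    L    L    W    W    W    W
a=4:    L    L    W    W    W    W    W    L    L
a=5:    L    W    W    W    W    W    L    L    W
a=6:    W    W    L    L    L    L    W    W    W
a=7:    W    L    L    W    W    W    W    W    L
Cells with no legal move (terminal, hence L): (0,0), (0,1), (0,2), (0,3), (1,0).
The remaining L cells, each justified by listing all of its moves:
(1,6): L (options (1,2)(W), (1,1)(W), (0,5)(W) are all W)
(1,7): L (options (1,3)(W), (1,2)(W), (0,6)(W) are all W)
(1,8): L (options (1,4)(W), (1,3)(W), (0,7)(W) are all W)
(2,4): L (options (0,4)(W), (2,0)(W), (1,3)(W) are all W)
(2,5): L (options (0,5)(W), (2,1)(W), (2,0)(W), (1,4)(W) are all W)
(2,6): L (options (0,6)(W), (2,2)(W), (2,1)(W), (1,5)(W) are all W)
(3,1): L (options (1,1)(W), (2,0)(W) are all W)
(3,2): L (options (1,2)(W), (2,1)(W) are all W)
(3,3): L (options (1,3)(W), (2,2)(W) are all W)
(3,4): L (options (1,4)(W), (3,0)(W), (2,3)(W) are all W)
(4,0): L (sole option (2,0)(W) is W)
(4,1): L (options (2,1)(W), (3,0)(W) are all W)
(4,7): L (options (2,7)(W), (4,3)(W), (4,2)(W), (3,6)(W) are all W)
(4,8): L (options (2,8)(W), (4,4)(W), (4,3)(W), (3,7)(W) are all W)
(5,0): L (sole option (3,0)(W) is W)
(5,6): L (options (3,6)(W), (5,2)(W), (5,1)(W), (4,5)(W) are all W)
(5,7): L (options (3,7)(W), (5,3)(W), (5,2)(W), (4,6)(W) are all W)
(6,2): L (options (4,2)(W), (5,1)(W) are all W)
(6,3): L (options (4,3)(W), (5,2)(W) are all W)
(6,4): L (options (4,4)(W), (6,0)(W), (5,3)(W) are all W)
(6,5): L (options (4,5)(W), (6,1)(W), (6,0)(W), (5,4)(W) are all W)
(7,1): L (options (5,1)(W), (6,0)(W) are all W)
(7,2): L (options (5,2)(W), (6,1)(W) are all W)
(7,8): L (options (5,8)(W), (7,4)(W), (7,3)(W), (6,7)(W) are all W)
Every other cell has at least one move into one of the L cells above, so it is W.
L cells per row: a=0: 4, a=1: 4, a=2: 3, a=3: 4, a=4: 4, a=5: 3, a=6: 4, a=7: 3; total 29.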